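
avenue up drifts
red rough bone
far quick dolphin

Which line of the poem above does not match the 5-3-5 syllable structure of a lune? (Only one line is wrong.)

Line 3

Line 1: "avenue up drifts": 3+1+1 = 5 ✓
Line 2: "red rough bone": 1+1+1 = 3 ✓
Line 3: "far quick dolphin": 1+1+2 = 4 (expected 5)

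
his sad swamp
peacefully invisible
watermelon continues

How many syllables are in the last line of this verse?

7

The last line: watermelon (4), continues (3) → 7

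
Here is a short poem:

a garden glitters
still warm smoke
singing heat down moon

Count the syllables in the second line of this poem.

3

The second line: still(1) + warm(1) + smoke(1) = 3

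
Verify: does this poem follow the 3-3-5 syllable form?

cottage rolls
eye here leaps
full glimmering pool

Line 1: "cottage rolls": 2+1 = 3 ✓
Line 2: "eye here leaps": 1+1+1 = 3 ✓
Line 3: "full glimmering pool": 1+3+1 = 5 ✓

Yes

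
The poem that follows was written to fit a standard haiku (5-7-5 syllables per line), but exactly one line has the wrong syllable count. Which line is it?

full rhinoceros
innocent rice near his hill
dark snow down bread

The third line

Line 1: full(1) + rhinoceros(4) = 5 ✓
Line 2: innocent(3) + rice(1) + near(1) + his(1) + hill(1) = 7 ✓
Line 3: dark(1) + snow(1) + down(1) + bread(1) = 4 (expected 5)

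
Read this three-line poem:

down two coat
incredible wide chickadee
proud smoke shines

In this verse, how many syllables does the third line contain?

The third line: "proud smoke shines": 1+1+1 = 3

3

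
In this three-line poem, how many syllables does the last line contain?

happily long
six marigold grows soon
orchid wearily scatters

The last line: "orchid wearily scatters": 2+3+2 = 7

7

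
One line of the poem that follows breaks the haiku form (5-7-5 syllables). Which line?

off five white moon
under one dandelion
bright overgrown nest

The first line

Line 1: off (1), five (1), white (1), moon (1) → 4 (expected 5)
Line 2: under (2), one (1), dandelion (4) → 7 ✓
Line 3: bright (1), overgrown (3), nest (1) → 5 ✓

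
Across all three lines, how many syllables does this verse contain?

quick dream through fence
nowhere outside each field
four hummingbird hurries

16

Line 1: quick (1), dream (1), through (1), fence (1) → 4
Line 2: nowhere (2), outside (2), each (1), field (1) → 6
Line 3: four (1), hummingbird (3), hurries (2) → 6
Total: 4 + 6 + 6 = 16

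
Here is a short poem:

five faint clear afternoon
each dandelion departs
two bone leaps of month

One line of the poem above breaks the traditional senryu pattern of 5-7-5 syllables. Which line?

Line 1

Line 1: "five faint clear afternoon": 1+1+1+3 = 6 (expected 5)
Line 2: "each dandelion departs": 1+4+2 = 7 ✓
Line 3: "two bone leaps of month": 1+1+1+1+1 = 5 ✓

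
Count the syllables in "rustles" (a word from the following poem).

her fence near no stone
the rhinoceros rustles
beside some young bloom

2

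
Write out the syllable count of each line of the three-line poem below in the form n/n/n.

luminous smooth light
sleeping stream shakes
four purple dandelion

Line 1: "luminous smooth light": 3+1+1 = 5
Line 2: "sleeping stream shakes": 2+1+1 = 4
Line 3: "four purple dandelion": 1+2+4 = 7

5/4/7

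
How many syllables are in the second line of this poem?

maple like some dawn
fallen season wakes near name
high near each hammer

The second line: "fallen season wakes near name": 2+2+1+1+1 = 7

7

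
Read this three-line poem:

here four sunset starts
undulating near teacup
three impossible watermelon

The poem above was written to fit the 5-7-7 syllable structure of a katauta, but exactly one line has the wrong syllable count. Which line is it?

Line 1: here (1), four (1), sunset (2), starts (1) → 5 ✓
Line 2: undulating (4), near (1), teacup (2) → 7 ✓
Line 3: three (1), impossible (4), watermelon (4) → 9 (expected 7)

Line 3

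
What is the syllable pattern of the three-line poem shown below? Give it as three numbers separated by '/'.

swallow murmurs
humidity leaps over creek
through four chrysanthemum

Line 1: swallow(2) + murmurs(2) = 4
Line 2: humidity(4) + leaps(1) + over(2) + creek(1) = 8
Line 3: through(1) + four(1) + chrysanthemum(4) = 6

4/8/6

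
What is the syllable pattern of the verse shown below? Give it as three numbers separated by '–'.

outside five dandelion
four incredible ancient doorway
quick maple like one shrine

7–9–6

Line 1: outside(2) + five(1) + dandelion(4) = 7
Line 2: four(1) + incredible(4) + ancient(2) + doorway(2) = 9
Line 3: quick(1) + maple(2) + like(1) + one(1) + shrine(1) = 6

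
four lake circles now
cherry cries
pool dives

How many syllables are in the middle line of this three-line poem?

The middle line: cherry(2) + cries(1) = 3

3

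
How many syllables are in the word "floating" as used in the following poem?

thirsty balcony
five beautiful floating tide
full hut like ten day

2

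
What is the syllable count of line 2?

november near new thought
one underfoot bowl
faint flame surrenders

5

Line 2: one(1) + underfoot(3) + bowl(1) = 5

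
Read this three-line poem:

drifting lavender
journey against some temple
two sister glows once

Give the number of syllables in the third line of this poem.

5

The third line: two(1) + sister(2) + glows(1) + once(1) = 5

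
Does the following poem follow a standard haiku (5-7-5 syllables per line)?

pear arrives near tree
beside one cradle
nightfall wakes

No

Line 1: "pear arrives near tree": 1+2+1+1 = 5 ✓
Line 2: "beside one cradle": 2+1+2 = 5 (expected 7)
Line 3: "nightfall wakes": 2+1 = 3 (expected 5)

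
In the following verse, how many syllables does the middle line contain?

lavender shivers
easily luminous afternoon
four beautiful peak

9

The middle line: easily (3), luminous (3), afternoon (3) → 9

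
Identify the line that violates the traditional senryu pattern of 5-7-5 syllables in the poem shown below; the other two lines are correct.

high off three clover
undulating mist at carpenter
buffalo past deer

Line 1: high (1), off (1), three (1), clover (2) → 5 ✓
Line 2: undulating (4), mist (1), at (1), carpenter (3) → 9 (expected 7)
Line 3: buffalo (3), past (1), deer (1) → 5 ✓

The second line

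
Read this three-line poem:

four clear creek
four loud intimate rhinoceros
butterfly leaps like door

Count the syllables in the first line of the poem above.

3

The first line: four (1), clear (1), creek (1) → 3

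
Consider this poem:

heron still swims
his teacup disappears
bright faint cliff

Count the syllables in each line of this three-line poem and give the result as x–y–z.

Line 1: heron (2), still (1), swims (1) → 4
Line 2: his (1), teacup (2), disappears (3) → 6
Line 3: bright (1), faint (1), cliff (1) → 3

4–6–3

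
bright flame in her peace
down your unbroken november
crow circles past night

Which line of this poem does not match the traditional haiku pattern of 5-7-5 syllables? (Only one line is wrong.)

Line 1: bright (1), flame (1), in (1), her (1), peace (1) → 5 ✓
Line 2: down (1), your (1), unbroken (3), november (3) → 8 (expected 7)
Line 3: crow (1), circles (2), past (1), night (1) → 5 ✓

The second line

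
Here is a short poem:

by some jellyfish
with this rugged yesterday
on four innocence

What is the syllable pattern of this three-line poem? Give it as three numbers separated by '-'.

Line 1: by (1), some (1), jellyfish (3) → 5
Line 2: with (1), this (1), rugged (2), yesterday (3) → 7
Line 3: on (1), four (1), innocence (3) → 5

5-7-5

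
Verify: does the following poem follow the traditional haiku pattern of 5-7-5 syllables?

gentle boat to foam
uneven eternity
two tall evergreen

Yes

Line 1: "gentle boat to foam": 2+1+1+1 = 5 ✓
Line 2: "uneven eternity": 3+4 = 7 ✓
Line 3: "two tall evergreen": 1+1+3 = 5 ✓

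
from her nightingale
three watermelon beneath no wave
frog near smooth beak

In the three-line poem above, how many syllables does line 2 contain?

Line 2: "three watermelon beneath no wave": 1+4+2+1+1 = 9

9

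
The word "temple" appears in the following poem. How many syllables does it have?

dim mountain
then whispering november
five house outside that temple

2

"temple" has 2 syllables.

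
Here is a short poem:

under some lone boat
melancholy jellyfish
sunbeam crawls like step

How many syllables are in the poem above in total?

Line 1: under(2) + some(1) + lone(1) + boat(1) = 5
Line 2: melancholy(4) + jellyfish(3) = 7
Line 3: sunbeam(2) + crawls(1) + like(1) + step(1) = 5
Total: 5 + 7 + 5 = 17

17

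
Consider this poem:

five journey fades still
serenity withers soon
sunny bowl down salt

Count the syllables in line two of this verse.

7

Line two: serenity (4), withers (2), soon (1) → 7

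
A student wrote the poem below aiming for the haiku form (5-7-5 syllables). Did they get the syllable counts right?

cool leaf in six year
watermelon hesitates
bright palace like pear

Yes

Line 1: cool(1) + leaf(1) + in(1) + six(1) + year(1) = 5 ✓
Line 2: watermelon(4) + hesitates(3) = 7 ✓
Line 3: bright(1) + palace(2) + like(1) + pear(1) = 5 ✓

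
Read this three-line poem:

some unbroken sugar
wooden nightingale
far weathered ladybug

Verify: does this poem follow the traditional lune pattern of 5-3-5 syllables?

No

Line 1: some (1), unbroken (3), sugar (2) → 6 (expected 5)
Line 2: wooden (2), nightingale (3) → 5 (expected 3)
Line 3: far (1), weathered (2), ladybug (3) → 6 (expected 5)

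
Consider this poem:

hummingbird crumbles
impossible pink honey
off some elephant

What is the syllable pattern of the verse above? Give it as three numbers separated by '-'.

5-7-5

Line 1: hummingbird(3) + crumbles(2) = 5
Line 2: impossible(4) + pink(1) + honey(2) = 7
Line 3: off(1) + some(1) + elephant(3) = 5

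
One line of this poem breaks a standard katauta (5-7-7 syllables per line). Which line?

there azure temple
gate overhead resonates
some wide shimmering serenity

Line 1: there (1), azure (2), temple (2) → 5 ✓
Line 2: gate (1), overhead (3), resonates (3) → 7 ✓
Line 3: some (1), wide (1), shimmering (3), serenity (4) → 9 (expected 7)

The third line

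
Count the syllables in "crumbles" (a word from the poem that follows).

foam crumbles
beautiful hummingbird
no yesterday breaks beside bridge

"crumbles" has 2 syllables.

2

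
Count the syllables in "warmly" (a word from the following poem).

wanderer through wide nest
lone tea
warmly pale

2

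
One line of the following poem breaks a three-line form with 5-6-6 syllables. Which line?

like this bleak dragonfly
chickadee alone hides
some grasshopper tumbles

The first line

Line 1: like(1) + this(1) + bleak(1) + dragonfly(3) = 6 (expected 5)
Line 2: chickadee(3) + alone(2) + hides(1) = 6 ✓
Line 3: some(1) + grasshopper(3) + tumbles(2) = 6 ✓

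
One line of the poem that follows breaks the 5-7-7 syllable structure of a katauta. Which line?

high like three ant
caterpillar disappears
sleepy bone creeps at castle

The first line

Line 1: high (1), like (1), three (1), ant (1) → 4 (expected 5)
Line 2: caterpillar (4), disappears (3) → 7 ✓
Line 3: sleepy (2), bone (1), creeps (1), at (1), castle (2) → 7 ✓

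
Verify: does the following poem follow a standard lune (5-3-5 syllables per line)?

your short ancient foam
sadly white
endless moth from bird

Line 1: your (1), short (1), ancient (2), foam (1) → 5 ✓
Line 2: sadly (2), white (1) → 3 ✓
Line 3: endless (2), moth (1), from (1), bird (1) → 5 ✓

Yes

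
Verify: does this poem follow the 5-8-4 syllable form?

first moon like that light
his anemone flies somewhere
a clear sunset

Yes

Line 1: "first moon like that light": 1+1+1+1+1 = 5 ✓
Line 2: "his anemone flies somewhere": 1+4+1+2 = 8 ✓
Line 3: "a clear sunset": 1+1+2 = 4 ✓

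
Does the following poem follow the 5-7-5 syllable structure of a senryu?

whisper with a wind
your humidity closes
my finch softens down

Yes

Line 1: "whisper with a wind": 2+1+1+1 = 5 ✓
Line 2: "your humidity closes": 1+4+2 = 7 ✓
Line 3: "my finch softens down": 1+1+2+1 = 5 ✓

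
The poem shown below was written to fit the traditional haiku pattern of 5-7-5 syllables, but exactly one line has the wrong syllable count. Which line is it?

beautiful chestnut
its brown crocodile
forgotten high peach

Line 2

Line 1: beautiful (3), chestnut (2) → 5 ✓
Line 2: its (1), brown (1), crocodile (3) → 5 (expected 7)
Line 3: forgotten (3), high (1), peach (1) → 5 ✓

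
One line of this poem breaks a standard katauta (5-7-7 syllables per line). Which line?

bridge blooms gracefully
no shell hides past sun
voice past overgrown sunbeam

The second line

Line 1: bridge (1), blooms (1), gracefully (3) → 5 ✓
Line 2: no (1), shell (1), hides (1), past (1), sun (1) → 5 (expected 7)
Line 3: voice (1), past (1), overgrown (3), sunbeam (2) → 7 ✓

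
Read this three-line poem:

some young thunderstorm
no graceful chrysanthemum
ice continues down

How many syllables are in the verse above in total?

17

Line 1: some (1), young (1), thunderstorm (3) → 5
Line 2: no (1), graceful (2), chrysanthemum (4) → 7
Line 3: ice (1), continues (3), down (1) → 5
Total: 5 + 7 + 5 = 17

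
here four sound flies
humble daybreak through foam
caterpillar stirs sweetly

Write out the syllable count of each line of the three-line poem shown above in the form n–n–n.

4–6–7

Line 1: here (1), four (1), sound (1), flies (1) → 4
Line 2: humble (2), daybreak (2), through (1), foam (1) → 6
Line 3: caterpillar (4), stirs (1), sweetly (2) → 7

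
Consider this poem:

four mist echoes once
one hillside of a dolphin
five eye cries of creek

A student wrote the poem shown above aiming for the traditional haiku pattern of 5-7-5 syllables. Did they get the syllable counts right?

Line 1: "four mist echoes once": 1+1+2+1 = 5 ✓
Line 2: "one hillside of a dolphin": 1+2+1+1+2 = 7 ✓
Line 3: "five eye cries of creek": 1+1+1+1+1 = 5 ✓

Yes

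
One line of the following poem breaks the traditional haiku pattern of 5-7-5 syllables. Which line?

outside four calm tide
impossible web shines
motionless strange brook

Line 2

Line 1: "outside four calm tide": 2+1+1+1 = 5 ✓
Line 2: "impossible web shines": 4+1+1 = 6 (expected 7)
Line 3: "motionless strange brook": 3+1+1 = 5 ✓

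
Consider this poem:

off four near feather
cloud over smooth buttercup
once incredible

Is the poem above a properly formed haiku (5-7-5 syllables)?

Yes

Line 1: off (1), four (1), near (1), feather (2) → 5 ✓
Line 2: cloud (1), over (2), smooth (1), buttercup (3) → 7 ✓
Line 3: once (1), incredible (4) → 5 ✓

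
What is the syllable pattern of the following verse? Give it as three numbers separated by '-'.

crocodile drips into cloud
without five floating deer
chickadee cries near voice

Line 1: crocodile (3), drips (1), into (2), cloud (1) → 7
Line 2: without (2), five (1), floating (2), deer (1) → 6
Line 3: chickadee (3), cries (1), near (1), voice (1) → 6

7-6-6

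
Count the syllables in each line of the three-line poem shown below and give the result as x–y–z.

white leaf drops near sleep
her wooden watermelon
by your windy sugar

5–7–6

Line 1: "white leaf drops near sleep": 1+1+1+1+1 = 5
Line 2: "her wooden watermelon": 1+2+4 = 7
Line 3: "by your windy sugar": 1+1+2+2 = 6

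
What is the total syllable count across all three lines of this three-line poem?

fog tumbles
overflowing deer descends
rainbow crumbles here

Line 1: fog (1), tumbles (2) → 3
Line 2: overflowing (4), deer (1), descends (2) → 7
Line 3: rainbow (2), crumbles (2), here (1) → 5
Total: 3 + 7 + 5 = 15

15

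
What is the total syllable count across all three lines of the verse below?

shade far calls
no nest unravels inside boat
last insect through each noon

17

Line 1: shade(1) + far(1) + calls(1) = 3
Line 2: no(1) + nest(1) + unravels(3) + inside(2) + boat(1) = 8
Line 3: last(1) + insect(2) + through(1) + each(1) + noon(1) = 6
Total: 3 + 8 + 6 = 17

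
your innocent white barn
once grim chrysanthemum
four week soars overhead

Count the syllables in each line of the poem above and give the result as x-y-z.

6-6-6

Line 1: your (1), innocent (3), white (1), barn (1) → 6
Line 2: once (1), grim (1), chrysanthemum (4) → 6
Line 3: four (1), week (1), soars (1), overhead (3) → 6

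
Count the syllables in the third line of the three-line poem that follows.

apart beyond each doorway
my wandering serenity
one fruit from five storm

5

The third line: "one fruit from five storm": 1+1+1+1+1 = 5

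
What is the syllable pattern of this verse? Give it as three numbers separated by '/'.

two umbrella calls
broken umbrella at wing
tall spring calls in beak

Line 1: "two umbrella calls": 1+3+1 = 5
Line 2: "broken umbrella at wing": 2+3+1+1 = 7
Line 3: "tall spring calls in beak": 1+1+1+1+1 = 5

5/7/5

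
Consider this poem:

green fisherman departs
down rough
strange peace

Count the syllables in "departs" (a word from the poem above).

"departs" has 2 syllables.

2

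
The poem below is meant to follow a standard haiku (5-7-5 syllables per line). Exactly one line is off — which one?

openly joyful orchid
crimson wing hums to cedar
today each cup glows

Line 1

Line 1: "openly joyful orchid": 3+2+2 = 7 (expected 5)
Line 2: "crimson wing hums to cedar": 2+1+1+1+2 = 7 ✓
Line 3: "today each cup glows": 2+1+1+1 = 5 ✓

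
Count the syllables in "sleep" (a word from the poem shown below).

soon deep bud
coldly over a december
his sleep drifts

1

"sleep" has 1 syllable.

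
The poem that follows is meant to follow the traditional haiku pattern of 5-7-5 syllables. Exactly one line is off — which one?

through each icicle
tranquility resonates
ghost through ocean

Line 3

Line 1: through (1), each (1), icicle (3) → 5 ✓
Line 2: tranquility (4), resonates (3) → 7 ✓
Line 3: ghost (1), through (1), ocean (2) → 4 (expected 5)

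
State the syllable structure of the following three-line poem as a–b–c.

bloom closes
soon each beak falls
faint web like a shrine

3–4–5

Line 1: bloom(1) + closes(2) = 3
Line 2: soon(1) + each(1) + beak(1) + falls(1) = 4
Line 3: faint(1) + web(1) + like(1) + a(1) + shrine(1) = 5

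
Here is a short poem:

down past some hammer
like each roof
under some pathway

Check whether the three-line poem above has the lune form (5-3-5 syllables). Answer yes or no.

Yes

Line 1: "down past some hammer": 1+1+1+2 = 5 ✓
Line 2: "like each roof": 1+1+1 = 3 ✓
Line 3: "under some pathway": 2+1+2 = 5 ✓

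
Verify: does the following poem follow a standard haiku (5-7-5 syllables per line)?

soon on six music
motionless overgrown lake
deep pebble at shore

Line 1: "soon on six music": 1+1+1+2 = 5 ✓
Line 2: "motionless overgrown lake": 3+3+1 = 7 ✓
Line 3: "deep pebble at shore": 1+2+1+1 = 5 ✓

Yes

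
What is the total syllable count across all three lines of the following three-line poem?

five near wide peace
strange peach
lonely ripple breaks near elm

13

Line 1: "five near wide peace": 1+1+1+1 = 4
Line 2: "strange peach": 1+1 = 2
Line 3: "lonely ripple breaks near elm": 2+2+1+1+1 = 7
Total: 4 + 2 + 7 = 13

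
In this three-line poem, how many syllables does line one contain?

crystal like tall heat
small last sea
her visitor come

5

Line one: "crystal like tall heat": 2+1+1+1 = 5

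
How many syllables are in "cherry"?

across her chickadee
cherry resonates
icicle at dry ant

2

"cherry" has 2 syllables.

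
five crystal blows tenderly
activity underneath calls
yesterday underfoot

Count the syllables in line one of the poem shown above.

7

Line one: five (1), crystal (2), blows (1), tenderly (3) → 7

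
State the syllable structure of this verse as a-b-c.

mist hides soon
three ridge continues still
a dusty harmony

3-6-6

Line 1: "mist hides soon": 1+1+1 = 3
Line 2: "three ridge continues still": 1+1+3+1 = 6
Line 3: "a dusty harmony": 1+2+3 = 6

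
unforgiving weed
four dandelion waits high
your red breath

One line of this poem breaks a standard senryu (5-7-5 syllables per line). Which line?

Line 3

Line 1: "unforgiving weed": 4+1 = 5 ✓
Line 2: "four dandelion waits high": 1+4+1+1 = 7 ✓
Line 3: "your red breath": 1+1+1 = 3 (expected 5)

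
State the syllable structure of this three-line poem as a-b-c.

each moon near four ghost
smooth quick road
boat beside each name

Line 1: each (1), moon (1), near (1), four (1), ghost (1) → 5
Line 2: smooth (1), quick (1), road (1) → 3
Line 3: boat (1), beside (2), each (1), name (1) → 5

5-3-5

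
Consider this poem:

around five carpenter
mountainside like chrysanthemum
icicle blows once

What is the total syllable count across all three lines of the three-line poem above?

Line 1: around(2) + five(1) + carpenter(3) = 6
Line 2: mountainside(3) + like(1) + chrysanthemum(4) = 8
Line 3: icicle(3) + blows(1) + once(1) = 5
Total: 6 + 8 + 5 = 19

19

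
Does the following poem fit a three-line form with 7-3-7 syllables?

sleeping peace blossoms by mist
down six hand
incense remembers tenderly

Line 1: sleeping(2) + peace(1) + blossoms(2) + by(1) + mist(1) = 7 ✓
Line 2: down(1) + six(1) + hand(1) = 3 ✓
Line 3: incense(2) + remembers(3) + tenderly(3) = 8 (expected 7)

No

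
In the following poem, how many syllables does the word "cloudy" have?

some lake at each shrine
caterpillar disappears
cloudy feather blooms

2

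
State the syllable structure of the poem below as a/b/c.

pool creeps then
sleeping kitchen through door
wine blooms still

3/6/3

Line 1: pool(1) + creeps(1) + then(1) = 3
Line 2: sleeping(2) + kitchen(2) + through(1) + door(1) = 6
Line 3: wine(1) + blooms(1) + still(1) = 3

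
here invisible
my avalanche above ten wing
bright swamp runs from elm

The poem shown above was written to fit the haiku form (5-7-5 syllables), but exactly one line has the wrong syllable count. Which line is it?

Line 2

Line 1: here(1) + invisible(4) = 5 ✓
Line 2: my(1) + avalanche(3) + above(2) + ten(1) + wing(1) = 8 (expected 7)
Line 3: bright(1) + swamp(1) + runs(1) + from(1) + elm(1) = 5 ✓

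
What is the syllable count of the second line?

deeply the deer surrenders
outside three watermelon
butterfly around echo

7

The second line: outside (2), three (1), watermelon (4) → 7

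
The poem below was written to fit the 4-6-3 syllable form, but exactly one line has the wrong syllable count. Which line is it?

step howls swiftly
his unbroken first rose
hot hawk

The third line

Line 1: step (1), howls (1), swiftly (2) → 4 ✓
Line 2: his (1), unbroken (3), first (1), rose (1) → 6 ✓
Line 3: hot (1), hawk (1) → 2 (expected 3)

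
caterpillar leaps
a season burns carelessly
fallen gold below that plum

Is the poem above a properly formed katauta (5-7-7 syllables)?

Line 1: "caterpillar leaps": 4+1 = 5 ✓
Line 2: "a season burns carelessly": 1+2+1+3 = 7 ✓
Line 3: "fallen gold below that plum": 2+1+2+1+1 = 7 ✓

Yes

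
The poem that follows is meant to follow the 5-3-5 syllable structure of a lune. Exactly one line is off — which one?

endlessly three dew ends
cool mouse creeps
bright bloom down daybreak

Line 1

Line 1: "endlessly three dew ends": 3+1+1+1 = 6 (expected 5)
Line 2: "cool mouse creeps": 1+1+1 = 3 ✓
Line 3: "bright bloom down daybreak": 1+1+1+2 = 5 ✓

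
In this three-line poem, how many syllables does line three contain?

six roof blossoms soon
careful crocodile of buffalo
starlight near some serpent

6

Line three: "starlight near some serpent": 2+1+1+2 = 6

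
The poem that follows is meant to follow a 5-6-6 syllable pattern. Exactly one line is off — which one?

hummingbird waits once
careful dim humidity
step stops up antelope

Line 1: "hummingbird waits once": 3+1+1 = 5 ✓
Line 2: "careful dim humidity": 2+1+4 = 7 (expected 6)
Line 3: "step stops up antelope": 1+1+1+3 = 6 ✓

The second line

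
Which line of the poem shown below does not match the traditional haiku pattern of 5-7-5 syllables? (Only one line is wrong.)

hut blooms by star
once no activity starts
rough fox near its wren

The first line

Line 1: hut(1) + blooms(1) + by(1) + star(1) = 4 (expected 5)
Line 2: once(1) + no(1) + activity(4) + starts(1) = 7 ✓
Line 3: rough(1) + fox(1) + near(1) + its(1) + wren(1) = 5 ✓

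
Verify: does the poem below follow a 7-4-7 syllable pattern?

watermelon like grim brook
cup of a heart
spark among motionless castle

No

Line 1: watermelon (4), like (1), grim (1), brook (1) → 7 ✓
Line 2: cup (1), of (1), a (1), heart (1) → 4 ✓
Line 3: spark (1), among (2), motionless (3), castle (2) → 8 (expected 7)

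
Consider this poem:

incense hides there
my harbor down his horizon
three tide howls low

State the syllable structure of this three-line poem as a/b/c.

4/8/4

Line 1: incense(2) + hides(1) + there(1) = 4
Line 2: my(1) + harbor(2) + down(1) + his(1) + horizon(3) = 8
Line 3: three(1) + tide(1) + howls(1) + low(1) = 4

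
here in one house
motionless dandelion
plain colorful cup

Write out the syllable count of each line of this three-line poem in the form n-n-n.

4-7-5

Line 1: "here in one house": 1+1+1+1 = 4
Line 2: "motionless dandelion": 3+4 = 7
Line 3: "plain colorful cup": 1+3+1 = 5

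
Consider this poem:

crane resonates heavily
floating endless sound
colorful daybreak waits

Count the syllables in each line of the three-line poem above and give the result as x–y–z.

Line 1: "crane resonates heavily": 1+3+3 = 7
Line 2: "floating endless sound": 2+2+1 = 5
Line 3: "colorful daybreak waits": 3+2+1 = 6

7–5–6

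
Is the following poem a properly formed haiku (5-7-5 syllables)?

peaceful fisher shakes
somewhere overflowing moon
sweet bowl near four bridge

Yes

Line 1: "peaceful fisher shakes": 2+2+1 = 5 ✓
Line 2: "somewhere overflowing moon": 2+4+1 = 7 ✓
Line 3: "sweet bowl near four bridge": 1+1+1+1+1 = 5 ✓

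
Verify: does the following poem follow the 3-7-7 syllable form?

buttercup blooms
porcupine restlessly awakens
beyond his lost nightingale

Line 1: "buttercup blooms": 3+1 = 4 (expected 3)
Line 2: "porcupine restlessly awakens": 3+3+3 = 9 (expected 7)
Line 3: "beyond his lost nightingale": 2+1+1+3 = 7 ✓

No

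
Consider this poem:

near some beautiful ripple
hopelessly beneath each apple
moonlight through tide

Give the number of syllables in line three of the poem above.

Line three: "moonlight through tide": 2+1+1 = 4

4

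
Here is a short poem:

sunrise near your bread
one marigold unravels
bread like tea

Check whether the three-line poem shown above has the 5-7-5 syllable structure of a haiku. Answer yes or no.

Line 1: sunrise(2) + near(1) + your(1) + bread(1) = 5 ✓
Line 2: one(1) + marigold(3) + unravels(3) = 7 ✓
Line 3: bread(1) + like(1) + tea(1) = 3 (expected 5)

No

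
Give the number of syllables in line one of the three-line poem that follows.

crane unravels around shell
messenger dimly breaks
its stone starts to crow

Line one: crane(1) + unravels(3) + around(2) + shell(1) = 7

7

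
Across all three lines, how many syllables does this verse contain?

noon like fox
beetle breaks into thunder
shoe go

12

Line 1: noon (1), like (1), fox (1) → 3
Line 2: beetle (2), breaks (1), into (2), thunder (2) → 7
Line 3: shoe (1), go (1) → 2
Total: 3 + 7 + 2 = 12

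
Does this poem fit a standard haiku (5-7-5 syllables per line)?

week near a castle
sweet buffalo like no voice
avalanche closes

Line 1: week(1) + near(1) + a(1) + castle(2) = 5 ✓
Line 2: sweet(1) + buffalo(3) + like(1) + no(1) + voice(1) = 7 ✓
Line 3: avalanche(3) + closes(2) = 5 ✓

Yes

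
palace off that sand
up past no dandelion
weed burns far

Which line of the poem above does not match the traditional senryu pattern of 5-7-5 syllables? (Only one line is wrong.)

The third line

Line 1: palace (2), off (1), that (1), sand (1) → 5 ✓
Line 2: up (1), past (1), no (1), dandelion (4) → 7 ✓
Line 3: weed (1), burns (1), far (1) → 3 (expected 5)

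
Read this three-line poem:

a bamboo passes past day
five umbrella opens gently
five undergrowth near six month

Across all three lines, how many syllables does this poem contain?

22

Line 1: "a bamboo passes past day": 1+2+2+1+1 = 7
Line 2: "five umbrella opens gently": 1+3+2+2 = 8
Line 3: "five undergrowth near six month": 1+3+1+1+1 = 7
Total: 7 + 8 + 7 = 22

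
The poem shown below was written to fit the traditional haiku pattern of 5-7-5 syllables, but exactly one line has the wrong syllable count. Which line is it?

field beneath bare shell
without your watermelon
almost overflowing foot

Line 1: "field beneath bare shell": 1+2+1+1 = 5 ✓
Line 2: "without your watermelon": 2+1+4 = 7 ✓
Line 3: "almost overflowing foot": 2+4+1 = 7 (expected 5)

The third line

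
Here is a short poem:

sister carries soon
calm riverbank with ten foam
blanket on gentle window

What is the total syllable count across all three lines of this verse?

19

Line 1: "sister carries soon": 2+2+1 = 5
Line 2: "calm riverbank with ten foam": 1+3+1+1+1 = 7
Line 3: "blanket on gentle window": 2+1+2+2 = 7
Total: 5 + 7 + 7 = 19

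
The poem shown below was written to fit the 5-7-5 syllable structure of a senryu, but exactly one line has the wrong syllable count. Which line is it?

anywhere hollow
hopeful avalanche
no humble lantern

Line 1: "anywhere hollow": 3+2 = 5 ✓
Line 2: "hopeful avalanche": 2+3 = 5 (expected 7)
Line 3: "no humble lantern": 1+2+2 = 5 ✓

Line 2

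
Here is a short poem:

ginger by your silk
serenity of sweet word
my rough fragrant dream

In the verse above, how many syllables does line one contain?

5

Line one: "ginger by your silk": 2+1+1+1 = 5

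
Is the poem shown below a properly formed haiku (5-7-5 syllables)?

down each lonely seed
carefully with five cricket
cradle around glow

Line 1: "down each lonely seed": 1+1+2+1 = 5 ✓
Line 2: "carefully with five cricket": 3+1+1+2 = 7 ✓
Line 3: "cradle around glow": 2+2+1 = 5 ✓

Yes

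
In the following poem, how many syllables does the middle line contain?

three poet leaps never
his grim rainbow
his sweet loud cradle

The middle line: his(1) + grim(1) + rainbow(2) = 4

4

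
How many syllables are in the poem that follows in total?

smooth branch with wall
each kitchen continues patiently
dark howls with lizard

Line 1: smooth (1), branch (1), with (1), wall (1) → 4
Line 2: each (1), kitchen (2), continues (3), patiently (3) → 9
Line 3: dark (1), howls (1), with (1), lizard (2) → 5
Total: 4 + 9 + 5 = 18

18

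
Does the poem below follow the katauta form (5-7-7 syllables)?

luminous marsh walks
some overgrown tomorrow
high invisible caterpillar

No

Line 1: luminous (3), marsh (1), walks (1) → 5 ✓
Line 2: some (1), overgrown (3), tomorrow (3) → 7 ✓
Line 3: high (1), invisible (4), caterpillar (4) → 9 (expected 7)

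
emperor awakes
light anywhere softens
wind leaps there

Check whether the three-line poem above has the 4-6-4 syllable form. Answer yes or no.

Line 1: emperor (3), awakes (2) → 5 (expected 4)
Line 2: light (1), anywhere (3), softens (2) → 6 ✓
Line 3: wind (1), leaps (1), there (1) → 3 (expected 4)

No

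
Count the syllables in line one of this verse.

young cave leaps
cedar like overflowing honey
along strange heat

3

Line one: young (1), cave (1), leaps (1) → 3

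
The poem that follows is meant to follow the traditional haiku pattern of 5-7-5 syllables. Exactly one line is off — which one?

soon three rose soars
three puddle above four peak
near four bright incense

Line 1: "soon three rose soars": 1+1+1+1 = 4 (expected 5)
Line 2: "three puddle above four peak": 1+2+2+1+1 = 7 ✓
Line 3: "near four bright incense": 1+1+1+2 = 5 ✓

Line 1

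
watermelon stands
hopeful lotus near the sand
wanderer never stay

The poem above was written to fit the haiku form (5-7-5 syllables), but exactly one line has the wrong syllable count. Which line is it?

The third line

Line 1: watermelon (4), stands (1) → 5 ✓
Line 2: hopeful (2), lotus (2), near (1), the (1), sand (1) → 7 ✓
Line 3: wanderer (3), never (2), stay (1) → 6 (expected 5)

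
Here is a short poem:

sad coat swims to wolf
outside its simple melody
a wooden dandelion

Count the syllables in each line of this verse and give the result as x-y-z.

5-8-7

Line 1: sad (1), coat (1), swims (1), to (1), wolf (1) → 5
Line 2: outside (2), its (1), simple (2), melody (3) → 8
Line 3: a (1), wooden (2), dandelion (4) → 7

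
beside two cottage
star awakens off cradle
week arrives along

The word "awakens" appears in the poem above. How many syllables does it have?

"awakens" has 3 syllables.

3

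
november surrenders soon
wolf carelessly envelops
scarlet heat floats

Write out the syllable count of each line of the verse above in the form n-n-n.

Line 1: "november surrenders soon": 3+3+1 = 7
Line 2: "wolf carelessly envelops": 1+3+3 = 7
Line 3: "scarlet heat floats": 2+1+1 = 4

7-7-4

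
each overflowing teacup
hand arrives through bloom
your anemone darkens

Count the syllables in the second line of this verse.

5

The second line: "hand arrives through bloom": 1+2+1+1 = 5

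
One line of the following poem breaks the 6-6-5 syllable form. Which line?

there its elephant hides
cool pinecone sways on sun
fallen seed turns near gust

Line 1: there(1) + its(1) + elephant(3) + hides(1) = 6 ✓
Line 2: cool(1) + pinecone(2) + sways(1) + on(1) + sun(1) = 6 ✓
Line 3: fallen(2) + seed(1) + turns(1) + near(1) + gust(1) = 6 (expected 5)

Line 3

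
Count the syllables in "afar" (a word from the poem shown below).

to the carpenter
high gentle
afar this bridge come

2

"afar" has 2 syllables.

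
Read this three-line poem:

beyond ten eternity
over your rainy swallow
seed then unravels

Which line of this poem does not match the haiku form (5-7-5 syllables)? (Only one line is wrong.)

The first line

Line 1: beyond(2) + ten(1) + eternity(4) = 7 (expected 5)
Line 2: over(2) + your(1) + rainy(2) + swallow(2) = 7 ✓
Line 3: seed(1) + then(1) + unravels(3) = 5 ✓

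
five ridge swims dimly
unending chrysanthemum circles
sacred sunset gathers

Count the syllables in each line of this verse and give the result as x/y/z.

Line 1: "five ridge swims dimly": 1+1+1+2 = 5
Line 2: "unending chrysanthemum circles": 3+4+2 = 9
Line 3: "sacred sunset gathers": 2+2+2 = 6

5/9/6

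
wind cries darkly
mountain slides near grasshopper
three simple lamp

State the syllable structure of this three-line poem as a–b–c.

4–7–4

Line 1: wind (1), cries (1), darkly (2) → 4
Line 2: mountain (2), slides (1), near (1), grasshopper (3) → 7
Line 3: three (1), simple (2), lamp (1) → 4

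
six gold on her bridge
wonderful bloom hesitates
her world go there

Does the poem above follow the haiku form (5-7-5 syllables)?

Line 1: six(1) + gold(1) + on(1) + her(1) + bridge(1) = 5 ✓
Line 2: wonderful(3) + bloom(1) + hesitates(3) = 7 ✓
Line 3: her(1) + world(1) + go(1) + there(1) = 4 (expected 5)

No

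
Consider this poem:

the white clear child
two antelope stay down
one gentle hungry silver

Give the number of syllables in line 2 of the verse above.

Line 2: two(1) + antelope(3) + stay(1) + down(1) = 6

6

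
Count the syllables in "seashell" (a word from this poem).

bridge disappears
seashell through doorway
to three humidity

2

"seashell" has 2 syllables.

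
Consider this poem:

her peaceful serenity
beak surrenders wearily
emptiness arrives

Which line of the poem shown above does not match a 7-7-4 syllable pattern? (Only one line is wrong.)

Line 3

Line 1: "her peaceful serenity": 1+2+4 = 7 ✓
Line 2: "beak surrenders wearily": 1+3+3 = 7 ✓
Line 3: "emptiness arrives": 3+2 = 5 (expected 4)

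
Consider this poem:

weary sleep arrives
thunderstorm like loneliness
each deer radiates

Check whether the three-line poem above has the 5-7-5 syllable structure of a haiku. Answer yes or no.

Line 1: "weary sleep arrives": 2+1+2 = 5 ✓
Line 2: "thunderstorm like loneliness": 3+1+3 = 7 ✓
Line 3: "each deer radiates": 1+1+3 = 5 ✓

Yes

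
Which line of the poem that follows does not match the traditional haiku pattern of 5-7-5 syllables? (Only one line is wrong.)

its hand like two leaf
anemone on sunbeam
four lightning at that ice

The third line

Line 1: its(1) + hand(1) + like(1) + two(1) + leaf(1) = 5 ✓
Line 2: anemone(4) + on(1) + sunbeam(2) = 7 ✓
Line 3: four(1) + lightning(2) + at(1) + that(1) + ice(1) = 6 (expected 5)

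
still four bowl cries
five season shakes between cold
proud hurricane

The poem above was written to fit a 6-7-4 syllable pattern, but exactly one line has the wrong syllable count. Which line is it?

Line 1: still(1) + four(1) + bowl(1) + cries(1) = 4 (expected 6)
Line 2: five(1) + season(2) + shakes(1) + between(2) + cold(1) = 7 ✓
Line 3: proud(1) + hurricane(3) = 4 ✓

The first line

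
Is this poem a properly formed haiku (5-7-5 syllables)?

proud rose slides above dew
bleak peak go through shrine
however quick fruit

Line 1: proud(1) + rose(1) + slides(1) + above(2) + dew(1) = 6 (expected 5)
Line 2: bleak(1) + peak(1) + go(1) + through(1) + shrine(1) = 5 (expected 7)
Line 3: however(3) + quick(1) + fruit(1) = 5 ✓

No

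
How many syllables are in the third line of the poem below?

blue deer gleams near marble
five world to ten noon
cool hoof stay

3

The third line: "cool hoof stay": 1+1+1 = 3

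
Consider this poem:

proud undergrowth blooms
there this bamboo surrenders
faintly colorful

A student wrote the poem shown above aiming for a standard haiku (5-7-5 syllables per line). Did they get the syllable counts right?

Yes

Line 1: "proud undergrowth blooms": 1+3+1 = 5 ✓
Line 2: "there this bamboo surrenders": 1+1+2+3 = 7 ✓
Line 3: "faintly colorful": 2+3 = 5 ✓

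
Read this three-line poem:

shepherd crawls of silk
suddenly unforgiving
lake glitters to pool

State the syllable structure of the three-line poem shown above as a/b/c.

Line 1: shepherd (2), crawls (1), of (1), silk (1) → 5
Line 2: suddenly (3), unforgiving (4) → 7
Line 3: lake (1), glitters (2), to (1), pool (1) → 5

5/7/5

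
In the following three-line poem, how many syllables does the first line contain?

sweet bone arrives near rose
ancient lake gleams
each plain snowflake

The first line: sweet (1), bone (1), arrives (2), near (1), rose (1) → 6

6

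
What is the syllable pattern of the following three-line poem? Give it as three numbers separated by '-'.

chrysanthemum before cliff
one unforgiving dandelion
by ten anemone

7-9-6

Line 1: chrysanthemum(4) + before(2) + cliff(1) = 7
Line 2: one(1) + unforgiving(4) + dandelion(4) = 9
Line 3: by(1) + ten(1) + anemone(4) = 6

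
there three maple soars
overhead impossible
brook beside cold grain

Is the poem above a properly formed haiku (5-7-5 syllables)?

Yes

Line 1: "there three maple soars": 1+1+2+1 = 5 ✓
Line 2: "overhead impossible": 3+4 = 7 ✓
Line 3: "brook beside cold grain": 1+2+1+1 = 5 ✓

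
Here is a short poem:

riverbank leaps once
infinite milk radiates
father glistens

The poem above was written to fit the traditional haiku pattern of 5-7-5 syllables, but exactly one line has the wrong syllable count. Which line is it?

Line 3

Line 1: "riverbank leaps once": 3+1+1 = 5 ✓
Line 2: "infinite milk radiates": 3+1+3 = 7 ✓
Line 3: "father glistens": 2+2 = 4 (expected 5)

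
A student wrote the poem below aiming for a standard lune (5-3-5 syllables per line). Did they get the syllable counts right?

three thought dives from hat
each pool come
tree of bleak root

No

Line 1: three (1), thought (1), dives (1), from (1), hat (1) → 5 ✓
Line 2: each (1), pool (1), come (1) → 3 ✓
Line 3: tree (1), of (1), bleak (1), root (1) → 4 (expected 5)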